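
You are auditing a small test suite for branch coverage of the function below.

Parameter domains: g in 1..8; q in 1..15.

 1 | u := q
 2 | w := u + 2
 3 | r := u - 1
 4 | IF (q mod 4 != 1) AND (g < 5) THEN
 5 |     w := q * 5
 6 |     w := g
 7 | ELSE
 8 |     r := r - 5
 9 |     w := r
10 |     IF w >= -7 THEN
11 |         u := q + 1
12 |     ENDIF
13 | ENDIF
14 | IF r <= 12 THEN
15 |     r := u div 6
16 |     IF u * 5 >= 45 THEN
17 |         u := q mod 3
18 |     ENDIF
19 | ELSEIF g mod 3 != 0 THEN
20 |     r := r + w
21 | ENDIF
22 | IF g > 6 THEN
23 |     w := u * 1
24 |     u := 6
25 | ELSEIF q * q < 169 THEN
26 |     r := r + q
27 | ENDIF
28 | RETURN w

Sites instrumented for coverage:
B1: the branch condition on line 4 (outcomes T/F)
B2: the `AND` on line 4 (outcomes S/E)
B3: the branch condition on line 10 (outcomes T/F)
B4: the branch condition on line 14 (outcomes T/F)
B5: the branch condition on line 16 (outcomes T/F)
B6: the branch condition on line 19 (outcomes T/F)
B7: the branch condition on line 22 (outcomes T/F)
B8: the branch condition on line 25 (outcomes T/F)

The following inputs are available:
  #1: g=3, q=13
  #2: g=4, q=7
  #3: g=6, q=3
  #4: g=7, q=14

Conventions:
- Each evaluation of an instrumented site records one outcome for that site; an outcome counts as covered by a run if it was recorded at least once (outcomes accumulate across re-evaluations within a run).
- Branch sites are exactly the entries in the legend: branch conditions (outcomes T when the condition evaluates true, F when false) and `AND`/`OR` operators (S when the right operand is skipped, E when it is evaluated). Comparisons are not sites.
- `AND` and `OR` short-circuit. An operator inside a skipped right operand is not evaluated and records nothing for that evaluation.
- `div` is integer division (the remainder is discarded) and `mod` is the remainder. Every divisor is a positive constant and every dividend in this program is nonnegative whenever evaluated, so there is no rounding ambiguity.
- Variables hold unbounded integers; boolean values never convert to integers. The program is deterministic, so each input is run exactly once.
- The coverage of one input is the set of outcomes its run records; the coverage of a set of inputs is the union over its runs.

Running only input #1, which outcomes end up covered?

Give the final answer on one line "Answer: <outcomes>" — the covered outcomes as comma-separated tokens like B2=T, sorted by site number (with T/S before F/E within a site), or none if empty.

Event log for input #1 (g=3, q=13):
  B2->S, B1->F, B3->T, B4->T, B5->T, B7->F, B8->F
deduplicating events, the covered set is: B1=F, B2=S, B3=T, B4=T, B5=T, B7=F, B8=F

Answer: B1=F, B2=S, B3=T, B4=T, B5=T, B7=F, B8=F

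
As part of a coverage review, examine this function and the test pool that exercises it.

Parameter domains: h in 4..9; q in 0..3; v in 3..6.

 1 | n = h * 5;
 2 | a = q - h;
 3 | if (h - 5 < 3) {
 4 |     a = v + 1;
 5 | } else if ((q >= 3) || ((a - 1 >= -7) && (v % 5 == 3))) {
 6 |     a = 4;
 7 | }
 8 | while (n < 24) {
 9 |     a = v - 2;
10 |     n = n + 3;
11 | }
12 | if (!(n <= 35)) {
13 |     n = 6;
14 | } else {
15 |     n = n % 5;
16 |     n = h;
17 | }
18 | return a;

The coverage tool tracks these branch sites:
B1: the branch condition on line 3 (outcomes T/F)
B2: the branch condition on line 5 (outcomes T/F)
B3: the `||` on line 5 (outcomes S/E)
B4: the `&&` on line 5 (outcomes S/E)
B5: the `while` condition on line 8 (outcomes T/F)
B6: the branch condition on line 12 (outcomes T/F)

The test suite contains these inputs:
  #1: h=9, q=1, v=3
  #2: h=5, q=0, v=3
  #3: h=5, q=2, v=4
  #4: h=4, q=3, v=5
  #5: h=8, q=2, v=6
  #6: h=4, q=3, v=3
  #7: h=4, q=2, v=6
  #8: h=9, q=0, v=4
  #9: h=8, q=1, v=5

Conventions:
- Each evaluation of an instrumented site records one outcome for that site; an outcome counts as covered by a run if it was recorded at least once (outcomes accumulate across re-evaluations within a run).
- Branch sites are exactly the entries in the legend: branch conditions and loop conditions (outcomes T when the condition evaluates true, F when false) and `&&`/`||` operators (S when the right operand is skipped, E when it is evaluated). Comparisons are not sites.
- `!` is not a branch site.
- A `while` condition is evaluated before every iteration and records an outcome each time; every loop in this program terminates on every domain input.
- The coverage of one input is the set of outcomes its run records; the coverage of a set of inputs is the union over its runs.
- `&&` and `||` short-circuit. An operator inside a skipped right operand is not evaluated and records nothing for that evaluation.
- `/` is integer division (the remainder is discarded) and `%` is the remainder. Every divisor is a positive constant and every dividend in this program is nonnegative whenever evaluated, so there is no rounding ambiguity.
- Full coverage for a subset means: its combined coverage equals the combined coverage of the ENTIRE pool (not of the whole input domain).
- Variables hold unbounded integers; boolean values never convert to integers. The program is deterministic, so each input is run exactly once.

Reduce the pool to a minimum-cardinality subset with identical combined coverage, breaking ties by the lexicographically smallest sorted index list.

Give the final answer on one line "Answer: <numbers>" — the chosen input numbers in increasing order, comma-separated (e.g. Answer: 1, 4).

input #1, h=9, q=1, v=3: events B1->F, B3->E, B4->S, B2->F, B5->F, B6->T; outcomes B1=F, B2=F, B3=E, B4=S, B5=F, B6=T
input #2, h=5, q=0, v=3: events B1->T, B5->F, B6->F; outcomes B1=T, B5=F, B6=F
input #3, h=5, q=2, v=4: events B1->T, B5->F, B6->F; outcomes B1=T, B5=F, B6=F
input #4, h=4, q=3, v=5: events B1->T, B5->T, B5->T, B5->F, B6->F; outcomes B1=T, B5=T, B5=F, B6=F
input #5, h=8, q=2, v=6: events B1->F, B3->E, B4->E, B2->F, B5->F, B6->T; outcomes B1=F, B2=F, B3=E, B4=E, B5=F, B6=T
input #6, h=4, q=3, v=3: events B1->T, B5->T, B5->T, B5->F, B6->F; outcomes B1=T, B5=T, B5=F, B6=F
input #7, h=4, q=2, v=6: events B1->T, B5->T, B5->T, B5->F, B6->F; outcomes B1=T, B5=T, B5=F, B6=F
input #8, h=9, q=0, v=4: events B1->F, B3->E, B4->S, B2->F, B5->F, B6->T; outcomes B1=F, B2=F, B3=E, B4=S, B5=F, B6=T
input #9, h=8, q=1, v=5: events B1->F, B3->E, B4->S, B2->F, B5->F, B6->T; outcomes B1=F, B2=F, B3=E, B4=S, B5=F, B6=T
the full pool covers 10 outcomes: B1=T, B1=F, B2=F, B3=E, B4=S, B4=E, B5=T, B5=F, B6=T, B6=F
checked all size-1 subsets: none covers 10 outcomes (max 6/10)
checked all size-2 subsets: none covers 10 outcomes (max 9/10)
the canonical winner is {1, 4, 5}: size 3, full 10-outcome coverage, earliest index list among size-3 covers

Answer: 1, 4, 5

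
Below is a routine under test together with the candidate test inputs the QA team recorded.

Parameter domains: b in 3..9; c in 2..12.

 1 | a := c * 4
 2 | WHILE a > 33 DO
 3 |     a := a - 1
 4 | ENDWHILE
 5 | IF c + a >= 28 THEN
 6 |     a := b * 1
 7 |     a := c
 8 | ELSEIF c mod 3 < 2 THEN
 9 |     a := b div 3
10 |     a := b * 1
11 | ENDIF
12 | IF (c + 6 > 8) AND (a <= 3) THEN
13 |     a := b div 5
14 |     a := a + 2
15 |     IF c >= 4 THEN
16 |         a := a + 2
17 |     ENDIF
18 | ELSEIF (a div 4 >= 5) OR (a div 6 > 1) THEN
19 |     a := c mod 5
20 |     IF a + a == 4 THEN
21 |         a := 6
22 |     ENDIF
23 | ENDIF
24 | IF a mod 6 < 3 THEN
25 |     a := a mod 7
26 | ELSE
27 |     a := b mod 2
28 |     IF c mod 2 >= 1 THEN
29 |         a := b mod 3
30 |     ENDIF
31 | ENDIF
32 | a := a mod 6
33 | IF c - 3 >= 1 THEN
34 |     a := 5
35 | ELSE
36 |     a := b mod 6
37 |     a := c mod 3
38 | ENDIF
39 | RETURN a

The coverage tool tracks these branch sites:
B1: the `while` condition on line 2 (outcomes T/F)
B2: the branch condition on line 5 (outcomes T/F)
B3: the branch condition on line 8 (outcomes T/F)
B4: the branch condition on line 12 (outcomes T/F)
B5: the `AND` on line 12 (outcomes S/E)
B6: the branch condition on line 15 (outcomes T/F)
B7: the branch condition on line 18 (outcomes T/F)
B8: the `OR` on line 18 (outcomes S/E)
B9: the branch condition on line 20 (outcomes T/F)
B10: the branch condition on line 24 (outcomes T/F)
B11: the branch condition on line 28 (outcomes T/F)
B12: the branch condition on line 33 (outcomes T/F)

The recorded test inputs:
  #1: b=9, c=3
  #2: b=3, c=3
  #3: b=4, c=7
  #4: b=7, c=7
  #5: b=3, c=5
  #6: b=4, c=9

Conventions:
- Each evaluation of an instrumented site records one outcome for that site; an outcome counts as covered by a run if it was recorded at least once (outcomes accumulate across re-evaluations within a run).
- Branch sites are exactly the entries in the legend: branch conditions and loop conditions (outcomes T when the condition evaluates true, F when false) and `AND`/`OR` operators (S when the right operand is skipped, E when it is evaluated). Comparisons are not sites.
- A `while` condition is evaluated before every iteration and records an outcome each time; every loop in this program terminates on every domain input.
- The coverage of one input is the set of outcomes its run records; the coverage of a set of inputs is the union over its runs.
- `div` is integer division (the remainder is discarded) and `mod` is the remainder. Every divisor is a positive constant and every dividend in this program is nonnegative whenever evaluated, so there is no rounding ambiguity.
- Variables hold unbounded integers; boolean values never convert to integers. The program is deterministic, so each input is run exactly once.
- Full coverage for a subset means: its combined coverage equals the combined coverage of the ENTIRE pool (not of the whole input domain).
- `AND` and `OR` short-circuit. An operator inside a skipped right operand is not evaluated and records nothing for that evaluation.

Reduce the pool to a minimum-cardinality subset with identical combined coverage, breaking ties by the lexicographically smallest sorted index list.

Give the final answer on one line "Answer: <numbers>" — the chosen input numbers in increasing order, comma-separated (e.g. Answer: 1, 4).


#1 (b=9, c=3) -> covered: B1=F, B2=F, B3=T, B4=F, B5=E, B7=F, B8=E, B10=F, B11=T, B12=F
#2 (b=3, c=3) -> covered: B1=F, B2=F, B3=T, B4=T, B5=E, B6=F, B10=T, B12=F
#3 (b=4, c=7) -> covered: B1=F, B2=T, B4=F, B5=E, B7=F, B8=E, B10=T, B12=T
#4 (b=7, c=7) -> covered: B1=F, B2=T, B4=F, B5=E, B7=F, B8=E, B10=T, B12=T
#5 (b=3, c=5) -> covered: B1=F, B2=F, B3=F, B4=F, B5=E, B7=T, B8=S, B9=F, B10=T, B12=T
#6 (b=4, c=9) -> covered: B1=T, B1=F, B2=T, B4=F, B5=E, B7=F, B8=E, B10=F, B11=T, B12=T
pool-wide coverage (20 outcomes): B1=T, B1=F, B2=T, B2=F, B3=T, B3=F, B4=T, B4=F, B5=E, B6=F, B7=T, B7=F, B8=S, B8=E, B9=F, B10=T, B10=F, B11=T, B12=T, B12=F
no size-1 subset reaches all 20 outcomes (best union: 10/20)
no size-2 subset reaches all 20 outcomes (best union: 16/20)
inputs {2, 5, 6} (size 3) cover everything; no size-3 subset with a lexicographically smaller index list covers all 20
Answer: 2, 5, 6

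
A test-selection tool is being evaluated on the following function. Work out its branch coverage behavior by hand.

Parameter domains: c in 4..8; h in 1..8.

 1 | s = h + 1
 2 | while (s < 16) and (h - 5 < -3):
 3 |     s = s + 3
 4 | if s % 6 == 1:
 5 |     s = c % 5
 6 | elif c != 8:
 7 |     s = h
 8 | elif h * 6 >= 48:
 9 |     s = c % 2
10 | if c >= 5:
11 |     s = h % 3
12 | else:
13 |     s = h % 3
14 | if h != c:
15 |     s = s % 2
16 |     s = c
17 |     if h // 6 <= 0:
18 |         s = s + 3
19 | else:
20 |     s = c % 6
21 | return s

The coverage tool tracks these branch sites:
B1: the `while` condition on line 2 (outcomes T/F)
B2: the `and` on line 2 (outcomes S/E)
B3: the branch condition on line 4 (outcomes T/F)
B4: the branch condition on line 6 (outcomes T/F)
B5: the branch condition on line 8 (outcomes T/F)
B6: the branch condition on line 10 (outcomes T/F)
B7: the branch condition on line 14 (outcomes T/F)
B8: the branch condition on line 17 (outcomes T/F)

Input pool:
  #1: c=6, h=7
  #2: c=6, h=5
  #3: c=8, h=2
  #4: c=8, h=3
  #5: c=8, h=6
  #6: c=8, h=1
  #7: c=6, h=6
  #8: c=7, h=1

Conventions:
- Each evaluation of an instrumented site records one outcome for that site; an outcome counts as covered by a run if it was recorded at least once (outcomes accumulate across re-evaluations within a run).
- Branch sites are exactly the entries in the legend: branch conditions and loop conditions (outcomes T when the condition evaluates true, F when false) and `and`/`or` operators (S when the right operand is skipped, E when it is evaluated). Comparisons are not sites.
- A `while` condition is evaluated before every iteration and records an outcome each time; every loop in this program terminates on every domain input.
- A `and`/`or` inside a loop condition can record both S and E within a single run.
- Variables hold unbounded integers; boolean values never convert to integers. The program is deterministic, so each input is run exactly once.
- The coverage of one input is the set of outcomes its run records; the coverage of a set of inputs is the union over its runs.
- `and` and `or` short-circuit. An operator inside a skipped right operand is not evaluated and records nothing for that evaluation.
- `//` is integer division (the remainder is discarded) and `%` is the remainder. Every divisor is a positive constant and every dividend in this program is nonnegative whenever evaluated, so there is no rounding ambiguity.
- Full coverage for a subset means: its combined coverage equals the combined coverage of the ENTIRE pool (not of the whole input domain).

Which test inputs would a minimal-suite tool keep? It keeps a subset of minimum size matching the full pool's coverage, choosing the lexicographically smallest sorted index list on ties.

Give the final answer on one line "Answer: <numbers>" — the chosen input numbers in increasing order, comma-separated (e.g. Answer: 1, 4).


#1 (c=6, h=7) -> B2->E, B1->F, B3->F, B4->T, B6->T, B7->T, B8->F; covered: B1=F, B2=E, B3=F, B4=T, B6=T, B7=T, B8=F
#2 (c=6, h=5) -> B2->E, B1->F, B3->F, B4->T, B6->T, B7->T, B8->T; covered: B1=F, B2=E, B3=F, B4=T, B6=T, B7=T, B8=T
#3 (c=8, h=2) -> B2->E, B1->F, B3->F, B4->F, B5->F, B6->T, B7->T, B8->T; covered: B1=F, B2=E, B3=F, B4=F, B5=F, B6=T, B7=T, B8=T
#4 (c=8, h=3) -> B2->E, B1->F, B3->F, B4->F, B5->F, B6->T, B7->T, B8->T; covered: B1=F, B2=E, B3=F, B4=F, B5=F, B6=T, B7=T, B8=T
#5 (c=8, h=6) -> B2->E, B1->F, B3->T, B6->T, B7->T, B8->F; covered: B1=F, B2=E, B3=T, B6=T, B7=T, B8=F
#6 (c=8, h=1) -> B2->E, B1->T, B2->E, B1->T, B2->E, B1->T, B2->E, B1->T, B2->E, B1->T, B2->S, B1->F, B3->F, B4->F, ...; covered: B1=T, B1=F, B2=S, B2=E, B3=F, B4=F, B5=F, B6=T, B7=T, B8=T
#7 (c=6, h=6) -> B2->E, B1->F, B3->T, B6->T, B7->F; covered: B1=F, B2=E, B3=T, B6=T, B7=F
#8 (c=7, h=1) -> B2->E, B1->T, B2->E, B1->T, B2->E, B1->T, B2->E, B1->T, B2->E, B1->T, B2->S, B1->F, B3->F, B4->T, ...; covered: B1=T, B1=F, B2=S, B2=E, B3=F, B4=T, B6=T, B7=T, B8=T
union over all inputs: B1=T, B1=F, B2=S, B2=E, B3=T, B3=F, B4=T, B4=F, B5=F, B6=T, B7=T, B7=F, B8=T, B8=F (14 outcomes)
every size-1 subset falls short of the 14 outcomes (best: 10/14)
every size-2 subset falls short of the 14 outcomes (best: 12/14)
size 3: inputs {1, 6, 7} cover all 14 outcomes, and no lexicographically smaller subset of this size does
Answer: 1, 6, 7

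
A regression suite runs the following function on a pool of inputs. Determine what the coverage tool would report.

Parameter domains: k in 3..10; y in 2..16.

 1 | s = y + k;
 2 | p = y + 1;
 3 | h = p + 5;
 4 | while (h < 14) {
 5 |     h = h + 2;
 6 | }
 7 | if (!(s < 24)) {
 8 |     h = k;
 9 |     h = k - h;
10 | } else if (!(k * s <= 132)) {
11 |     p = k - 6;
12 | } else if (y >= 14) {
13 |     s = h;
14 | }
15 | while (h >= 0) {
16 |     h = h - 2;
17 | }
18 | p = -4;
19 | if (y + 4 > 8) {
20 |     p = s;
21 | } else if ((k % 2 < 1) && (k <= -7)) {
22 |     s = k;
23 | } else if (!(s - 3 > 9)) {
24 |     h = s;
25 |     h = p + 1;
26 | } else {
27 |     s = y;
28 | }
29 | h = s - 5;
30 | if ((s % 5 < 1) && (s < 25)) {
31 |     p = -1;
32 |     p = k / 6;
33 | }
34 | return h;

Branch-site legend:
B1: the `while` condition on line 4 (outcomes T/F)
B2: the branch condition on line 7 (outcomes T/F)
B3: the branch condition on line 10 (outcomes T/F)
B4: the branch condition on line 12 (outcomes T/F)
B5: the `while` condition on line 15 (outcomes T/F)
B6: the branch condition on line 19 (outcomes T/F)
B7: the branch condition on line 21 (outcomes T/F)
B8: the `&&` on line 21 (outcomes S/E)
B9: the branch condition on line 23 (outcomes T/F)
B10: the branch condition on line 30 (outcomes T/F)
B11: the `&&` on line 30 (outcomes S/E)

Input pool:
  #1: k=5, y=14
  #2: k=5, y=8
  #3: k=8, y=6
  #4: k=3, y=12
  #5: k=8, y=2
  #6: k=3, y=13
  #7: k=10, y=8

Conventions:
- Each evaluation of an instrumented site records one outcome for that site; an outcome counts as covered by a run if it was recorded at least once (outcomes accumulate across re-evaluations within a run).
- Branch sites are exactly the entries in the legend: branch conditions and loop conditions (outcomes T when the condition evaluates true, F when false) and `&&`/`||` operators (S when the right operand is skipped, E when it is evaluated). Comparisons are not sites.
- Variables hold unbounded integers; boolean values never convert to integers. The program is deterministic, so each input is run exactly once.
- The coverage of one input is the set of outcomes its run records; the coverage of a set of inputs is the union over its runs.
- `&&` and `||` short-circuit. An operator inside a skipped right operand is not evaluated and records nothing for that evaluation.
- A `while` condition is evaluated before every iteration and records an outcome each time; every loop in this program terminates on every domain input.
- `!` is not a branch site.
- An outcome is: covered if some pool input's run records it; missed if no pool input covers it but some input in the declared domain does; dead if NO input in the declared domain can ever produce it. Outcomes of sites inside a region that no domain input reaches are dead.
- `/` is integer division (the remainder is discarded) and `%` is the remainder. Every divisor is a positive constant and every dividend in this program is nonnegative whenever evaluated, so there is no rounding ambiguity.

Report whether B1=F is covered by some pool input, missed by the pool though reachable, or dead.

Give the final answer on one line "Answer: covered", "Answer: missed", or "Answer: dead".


B1=F is recorded by pool input(s) 1, 2, 3, 4, 5, 6, 7 -> covered
Answer: covered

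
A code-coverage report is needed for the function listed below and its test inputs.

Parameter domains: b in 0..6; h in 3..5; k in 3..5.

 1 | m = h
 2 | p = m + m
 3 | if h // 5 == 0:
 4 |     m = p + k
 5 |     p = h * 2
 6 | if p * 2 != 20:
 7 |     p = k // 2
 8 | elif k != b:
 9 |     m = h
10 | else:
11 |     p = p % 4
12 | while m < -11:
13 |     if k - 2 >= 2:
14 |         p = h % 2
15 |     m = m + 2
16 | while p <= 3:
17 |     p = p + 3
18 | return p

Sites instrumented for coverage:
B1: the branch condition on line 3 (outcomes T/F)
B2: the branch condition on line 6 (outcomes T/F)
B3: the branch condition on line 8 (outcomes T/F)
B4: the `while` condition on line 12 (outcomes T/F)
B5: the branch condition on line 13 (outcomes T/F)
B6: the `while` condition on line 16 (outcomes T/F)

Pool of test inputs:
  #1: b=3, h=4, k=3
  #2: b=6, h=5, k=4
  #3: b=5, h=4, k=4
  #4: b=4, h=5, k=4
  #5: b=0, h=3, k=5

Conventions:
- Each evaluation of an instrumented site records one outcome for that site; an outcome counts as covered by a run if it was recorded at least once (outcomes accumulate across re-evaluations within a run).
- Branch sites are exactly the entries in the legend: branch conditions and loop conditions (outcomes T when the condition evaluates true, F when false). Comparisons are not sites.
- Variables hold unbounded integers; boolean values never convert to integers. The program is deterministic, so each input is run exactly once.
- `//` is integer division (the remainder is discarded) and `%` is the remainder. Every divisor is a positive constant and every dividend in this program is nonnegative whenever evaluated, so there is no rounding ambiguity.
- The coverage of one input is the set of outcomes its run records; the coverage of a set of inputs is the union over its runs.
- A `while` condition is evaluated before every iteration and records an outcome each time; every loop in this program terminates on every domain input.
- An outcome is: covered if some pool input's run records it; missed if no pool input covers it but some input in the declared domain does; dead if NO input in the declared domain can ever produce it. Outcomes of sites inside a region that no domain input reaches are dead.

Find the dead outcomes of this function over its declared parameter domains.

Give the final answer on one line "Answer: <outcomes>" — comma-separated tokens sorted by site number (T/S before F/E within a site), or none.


checking every outcome against all 63 domain inputs:
  B4=T: never recorded by any domain input -> dead
  B5=T: never recorded by any domain input -> dead
  B5=F: never recorded by any domain input -> dead
  reachable outcomes have witnesses, e.g. B1=T (e.g. b=0, h=3, k=3), B1=F (e.g. b=0, h=5, k=3), B2=T (e.g. b=0, h=3, k=3), B2=F (e.g. b=0, h=5, k=3)
Answer: B4=T, B5=T, B5=F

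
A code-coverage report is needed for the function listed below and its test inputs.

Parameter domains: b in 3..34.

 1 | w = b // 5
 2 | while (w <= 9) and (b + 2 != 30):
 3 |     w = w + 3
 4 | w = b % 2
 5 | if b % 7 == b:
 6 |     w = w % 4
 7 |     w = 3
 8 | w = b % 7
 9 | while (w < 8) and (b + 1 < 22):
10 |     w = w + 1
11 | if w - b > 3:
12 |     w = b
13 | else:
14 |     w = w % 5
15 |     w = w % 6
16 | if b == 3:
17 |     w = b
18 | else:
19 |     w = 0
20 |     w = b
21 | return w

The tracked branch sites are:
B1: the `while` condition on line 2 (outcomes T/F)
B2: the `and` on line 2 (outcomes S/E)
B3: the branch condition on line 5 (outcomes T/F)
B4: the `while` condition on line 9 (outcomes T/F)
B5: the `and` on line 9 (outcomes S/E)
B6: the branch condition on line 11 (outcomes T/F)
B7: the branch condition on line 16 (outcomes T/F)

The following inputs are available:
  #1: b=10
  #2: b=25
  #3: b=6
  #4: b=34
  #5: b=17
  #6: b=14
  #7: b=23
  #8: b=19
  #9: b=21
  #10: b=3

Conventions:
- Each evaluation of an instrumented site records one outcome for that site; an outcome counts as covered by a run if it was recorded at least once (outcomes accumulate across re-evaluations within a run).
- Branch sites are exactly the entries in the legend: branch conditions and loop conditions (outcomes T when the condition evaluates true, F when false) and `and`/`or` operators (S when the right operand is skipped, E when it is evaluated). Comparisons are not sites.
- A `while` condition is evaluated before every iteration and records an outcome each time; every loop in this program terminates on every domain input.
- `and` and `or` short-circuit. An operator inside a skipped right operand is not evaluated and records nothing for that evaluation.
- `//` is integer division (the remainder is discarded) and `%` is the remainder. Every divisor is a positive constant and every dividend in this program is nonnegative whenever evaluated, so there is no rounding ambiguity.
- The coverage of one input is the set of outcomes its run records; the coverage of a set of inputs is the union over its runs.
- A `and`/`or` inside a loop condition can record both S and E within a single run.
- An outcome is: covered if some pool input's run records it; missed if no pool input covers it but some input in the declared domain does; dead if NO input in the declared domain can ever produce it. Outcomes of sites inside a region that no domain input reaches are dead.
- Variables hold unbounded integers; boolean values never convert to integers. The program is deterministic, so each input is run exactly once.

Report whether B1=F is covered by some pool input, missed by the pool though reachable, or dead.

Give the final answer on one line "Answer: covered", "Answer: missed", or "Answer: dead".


B1=F is recorded by pool input(s) 1, 2, 3, 4, 5, 6, 7, 8, 9, 10 -> covered
Answer: covered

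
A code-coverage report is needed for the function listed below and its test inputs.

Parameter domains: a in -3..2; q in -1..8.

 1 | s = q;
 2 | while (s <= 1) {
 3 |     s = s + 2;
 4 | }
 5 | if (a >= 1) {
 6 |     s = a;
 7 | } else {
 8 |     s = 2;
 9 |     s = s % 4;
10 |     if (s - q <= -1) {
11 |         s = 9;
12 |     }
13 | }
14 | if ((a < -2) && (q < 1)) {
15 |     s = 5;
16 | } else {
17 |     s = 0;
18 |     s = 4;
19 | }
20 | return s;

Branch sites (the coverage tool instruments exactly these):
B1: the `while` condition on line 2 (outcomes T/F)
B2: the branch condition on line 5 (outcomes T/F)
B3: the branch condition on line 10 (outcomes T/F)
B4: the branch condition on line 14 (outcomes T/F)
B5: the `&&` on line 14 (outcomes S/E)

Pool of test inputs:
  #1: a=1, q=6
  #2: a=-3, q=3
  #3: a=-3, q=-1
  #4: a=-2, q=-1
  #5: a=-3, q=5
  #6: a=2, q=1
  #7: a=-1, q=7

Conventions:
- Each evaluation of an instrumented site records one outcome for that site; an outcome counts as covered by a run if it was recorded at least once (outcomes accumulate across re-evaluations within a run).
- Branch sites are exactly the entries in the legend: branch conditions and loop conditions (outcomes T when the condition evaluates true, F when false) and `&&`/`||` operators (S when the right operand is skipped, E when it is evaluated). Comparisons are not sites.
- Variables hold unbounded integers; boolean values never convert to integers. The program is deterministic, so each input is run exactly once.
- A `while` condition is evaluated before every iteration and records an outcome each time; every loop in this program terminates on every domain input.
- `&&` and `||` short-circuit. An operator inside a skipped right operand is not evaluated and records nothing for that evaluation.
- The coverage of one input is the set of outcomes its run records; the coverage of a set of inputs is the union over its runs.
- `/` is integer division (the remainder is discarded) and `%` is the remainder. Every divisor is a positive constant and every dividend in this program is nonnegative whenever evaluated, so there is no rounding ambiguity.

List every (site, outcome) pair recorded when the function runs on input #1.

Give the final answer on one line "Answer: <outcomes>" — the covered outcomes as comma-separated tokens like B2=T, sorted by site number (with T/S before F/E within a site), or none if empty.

Tracing the run of input #1 (a=1, q=6):
  B1->F, B2->T, B5->S, B4->F
deduplicating events, the covered set is: B1=F, B2=T, B4=F, B5=S

Answer: B1=F, B2=T, B4=F, B5=S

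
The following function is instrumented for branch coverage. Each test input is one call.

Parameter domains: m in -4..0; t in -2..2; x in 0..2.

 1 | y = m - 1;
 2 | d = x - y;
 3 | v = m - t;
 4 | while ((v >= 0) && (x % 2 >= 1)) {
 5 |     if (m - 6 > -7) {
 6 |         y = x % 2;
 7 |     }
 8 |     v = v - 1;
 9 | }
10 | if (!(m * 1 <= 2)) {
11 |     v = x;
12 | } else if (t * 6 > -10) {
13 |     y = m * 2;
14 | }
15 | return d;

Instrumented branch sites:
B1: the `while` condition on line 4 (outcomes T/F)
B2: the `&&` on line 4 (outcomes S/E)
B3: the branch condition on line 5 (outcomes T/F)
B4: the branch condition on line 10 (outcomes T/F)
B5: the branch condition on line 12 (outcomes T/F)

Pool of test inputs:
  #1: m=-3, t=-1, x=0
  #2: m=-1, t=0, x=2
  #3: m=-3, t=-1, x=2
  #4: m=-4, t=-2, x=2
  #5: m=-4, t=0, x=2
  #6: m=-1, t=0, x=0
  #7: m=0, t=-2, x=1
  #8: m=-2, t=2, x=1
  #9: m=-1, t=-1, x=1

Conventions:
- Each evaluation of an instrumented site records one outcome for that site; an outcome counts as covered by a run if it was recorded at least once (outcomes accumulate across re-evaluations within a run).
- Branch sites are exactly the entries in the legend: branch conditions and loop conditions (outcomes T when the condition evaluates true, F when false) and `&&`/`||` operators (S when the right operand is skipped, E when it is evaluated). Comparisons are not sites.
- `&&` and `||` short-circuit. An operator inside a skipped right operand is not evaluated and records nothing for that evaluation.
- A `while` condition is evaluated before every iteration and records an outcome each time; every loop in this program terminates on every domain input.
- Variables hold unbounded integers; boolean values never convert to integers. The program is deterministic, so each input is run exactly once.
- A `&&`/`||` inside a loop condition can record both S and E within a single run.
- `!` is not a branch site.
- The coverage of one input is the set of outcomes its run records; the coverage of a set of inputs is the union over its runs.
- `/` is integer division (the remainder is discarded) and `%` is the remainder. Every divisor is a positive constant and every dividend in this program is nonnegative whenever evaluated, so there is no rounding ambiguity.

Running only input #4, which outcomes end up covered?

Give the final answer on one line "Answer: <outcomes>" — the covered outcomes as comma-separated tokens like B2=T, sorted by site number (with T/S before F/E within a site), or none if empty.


Running input #4 (m=-4, t=-2, x=2), event by event:
  B2->S, B1->F, B4->F, B5->F
collecting distinct outcomes: B1=F, B2=S, B4=F, B5=F
Answer: B1=F, B2=S, B4=F, B5=F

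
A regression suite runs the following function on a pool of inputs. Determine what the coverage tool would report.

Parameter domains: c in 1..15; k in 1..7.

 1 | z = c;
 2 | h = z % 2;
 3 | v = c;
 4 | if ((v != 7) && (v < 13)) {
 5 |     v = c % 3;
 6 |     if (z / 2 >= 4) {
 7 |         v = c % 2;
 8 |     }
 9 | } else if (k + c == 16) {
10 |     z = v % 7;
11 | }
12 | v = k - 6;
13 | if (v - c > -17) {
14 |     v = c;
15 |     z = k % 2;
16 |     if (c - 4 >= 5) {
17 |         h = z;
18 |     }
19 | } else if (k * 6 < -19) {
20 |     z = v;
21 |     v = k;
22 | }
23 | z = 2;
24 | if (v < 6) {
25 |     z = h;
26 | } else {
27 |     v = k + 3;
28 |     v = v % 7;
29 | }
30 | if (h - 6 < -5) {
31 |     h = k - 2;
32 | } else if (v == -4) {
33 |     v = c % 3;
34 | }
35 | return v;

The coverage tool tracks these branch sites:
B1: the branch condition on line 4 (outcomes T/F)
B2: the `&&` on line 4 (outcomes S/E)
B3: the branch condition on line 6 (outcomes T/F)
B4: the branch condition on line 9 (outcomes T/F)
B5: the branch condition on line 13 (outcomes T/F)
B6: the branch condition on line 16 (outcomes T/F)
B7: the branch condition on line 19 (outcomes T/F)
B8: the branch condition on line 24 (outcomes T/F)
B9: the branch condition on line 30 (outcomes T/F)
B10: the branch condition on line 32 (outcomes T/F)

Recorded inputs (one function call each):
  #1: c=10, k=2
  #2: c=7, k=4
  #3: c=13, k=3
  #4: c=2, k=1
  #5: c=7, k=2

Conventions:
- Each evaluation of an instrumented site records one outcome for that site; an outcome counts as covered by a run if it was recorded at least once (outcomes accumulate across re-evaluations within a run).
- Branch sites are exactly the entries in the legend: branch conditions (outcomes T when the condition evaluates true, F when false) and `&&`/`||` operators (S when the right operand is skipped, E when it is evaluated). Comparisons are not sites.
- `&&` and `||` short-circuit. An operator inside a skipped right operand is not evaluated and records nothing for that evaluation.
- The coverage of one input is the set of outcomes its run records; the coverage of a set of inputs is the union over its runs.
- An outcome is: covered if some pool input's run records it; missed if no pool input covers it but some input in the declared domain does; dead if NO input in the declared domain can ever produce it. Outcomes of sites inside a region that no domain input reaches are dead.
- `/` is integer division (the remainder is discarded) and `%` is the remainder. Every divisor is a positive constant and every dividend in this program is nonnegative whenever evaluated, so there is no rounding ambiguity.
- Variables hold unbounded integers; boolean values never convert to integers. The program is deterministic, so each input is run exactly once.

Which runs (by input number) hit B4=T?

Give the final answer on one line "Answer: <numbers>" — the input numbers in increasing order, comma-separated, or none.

input #1 (c=10, k=2): misses B4=T
input #2 (c=7, k=4): misses B4=T
input #3 (c=13, k=3): covers B4=T
input #4 (c=2, k=1): misses B4=T
input #5 (c=7, k=2): misses B4=T

Answer: 3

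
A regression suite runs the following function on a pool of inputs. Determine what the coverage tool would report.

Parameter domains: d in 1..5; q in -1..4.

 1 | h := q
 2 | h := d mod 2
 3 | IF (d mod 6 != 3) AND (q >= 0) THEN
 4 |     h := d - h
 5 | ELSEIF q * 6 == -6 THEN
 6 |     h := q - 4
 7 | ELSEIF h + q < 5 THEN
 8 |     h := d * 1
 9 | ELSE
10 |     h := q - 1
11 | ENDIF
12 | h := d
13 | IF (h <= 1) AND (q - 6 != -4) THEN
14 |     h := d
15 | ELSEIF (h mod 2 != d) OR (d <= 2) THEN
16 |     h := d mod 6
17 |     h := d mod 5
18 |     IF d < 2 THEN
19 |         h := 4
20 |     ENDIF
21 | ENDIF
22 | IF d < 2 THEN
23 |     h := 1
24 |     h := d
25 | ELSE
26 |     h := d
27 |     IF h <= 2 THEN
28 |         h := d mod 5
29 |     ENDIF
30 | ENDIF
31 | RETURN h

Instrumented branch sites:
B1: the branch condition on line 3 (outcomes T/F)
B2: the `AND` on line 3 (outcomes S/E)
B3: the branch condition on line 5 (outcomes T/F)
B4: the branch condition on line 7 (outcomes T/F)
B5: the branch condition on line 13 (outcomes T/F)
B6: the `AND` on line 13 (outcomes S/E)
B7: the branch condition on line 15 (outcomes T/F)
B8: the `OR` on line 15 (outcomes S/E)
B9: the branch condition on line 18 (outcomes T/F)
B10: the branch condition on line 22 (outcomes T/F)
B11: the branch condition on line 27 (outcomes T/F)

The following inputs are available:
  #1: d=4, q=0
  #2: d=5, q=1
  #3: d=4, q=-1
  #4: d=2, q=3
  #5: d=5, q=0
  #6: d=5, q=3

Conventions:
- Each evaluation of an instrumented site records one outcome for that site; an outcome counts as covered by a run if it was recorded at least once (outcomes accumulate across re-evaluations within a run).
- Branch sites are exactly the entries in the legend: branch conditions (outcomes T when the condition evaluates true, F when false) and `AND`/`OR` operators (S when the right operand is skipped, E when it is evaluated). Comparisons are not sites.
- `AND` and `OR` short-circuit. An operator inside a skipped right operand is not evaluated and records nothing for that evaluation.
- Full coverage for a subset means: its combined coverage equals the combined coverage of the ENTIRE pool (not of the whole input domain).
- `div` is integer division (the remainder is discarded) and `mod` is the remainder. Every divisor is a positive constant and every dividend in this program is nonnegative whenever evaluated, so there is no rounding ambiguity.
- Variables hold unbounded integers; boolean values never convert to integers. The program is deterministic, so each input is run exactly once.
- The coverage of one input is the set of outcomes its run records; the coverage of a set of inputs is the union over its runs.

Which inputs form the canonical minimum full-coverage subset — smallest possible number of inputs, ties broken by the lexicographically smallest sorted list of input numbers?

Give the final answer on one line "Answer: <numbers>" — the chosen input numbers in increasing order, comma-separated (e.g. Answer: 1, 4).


#1 (d=4, q=0) -> B2->E, B1->T, B6->S, B5->F, B8->S, B7->T, B9->F, B10->F, B11->F; covered: B1=T, B2=E, B5=F, B6=S, B7=T, B8=S, B9=F, B10=F, B11=F
#2 (d=5, q=1) -> B2->E, B1->T, B6->S, B5->F, B8->S, B7->T, B9->F, B10->F, B11->F; covered: B1=T, B2=E, B5=F, B6=S, B7=T, B8=S, B9=F, B10=F, B11=F
#3 (d=4, q=-1) -> B2->E, B1->F, B3->T, B6->S, B5->F, B8->S, B7->T, B9->F, B10->F, B11->F; covered: B1=F, B2=E, B3=T, B5=F, B6=S, B7=T, B8=S, B9=F, B10=F, B11=F
#4 (d=2, q=3) -> B2->E, B1->T, B6->S, B5->F, B8->S, B7->T, B9->F, B10->F, B11->T; covered: B1=T, B2=E, B5=F, B6=S, B7=T, B8=S, B9=F, B10=F, B11=T
#5 (d=5, q=0) -> B2->E, B1->T, B6->S, B5->F, B8->S, B7->T, B9->F, B10->F, B11->F; covered: B1=T, B2=E, B5=F, B6=S, B7=T, B8=S, B9=F, B10=F, B11=F
#6 (d=5, q=3) -> B2->E, B1->T, B6->S, B5->F, B8->S, B7->T, B9->F, B10->F, B11->F; covered: B1=T, B2=E, B5=F, B6=S, B7=T, B8=S, B9=F, B10=F, B11=F
union over all inputs: B1=T, B1=F, B2=E, B3=T, B5=F, B6=S, B7=T, B8=S, B9=F, B10=F, B11=T, B11=F (12 outcomes)
no size-1 subset reaches all 12 outcomes (best union: 10/12)
at size 2, {3, 4} reaches all 12 outcomes; every lexicographically earlier size-2 subset fails
Answer: 3, 4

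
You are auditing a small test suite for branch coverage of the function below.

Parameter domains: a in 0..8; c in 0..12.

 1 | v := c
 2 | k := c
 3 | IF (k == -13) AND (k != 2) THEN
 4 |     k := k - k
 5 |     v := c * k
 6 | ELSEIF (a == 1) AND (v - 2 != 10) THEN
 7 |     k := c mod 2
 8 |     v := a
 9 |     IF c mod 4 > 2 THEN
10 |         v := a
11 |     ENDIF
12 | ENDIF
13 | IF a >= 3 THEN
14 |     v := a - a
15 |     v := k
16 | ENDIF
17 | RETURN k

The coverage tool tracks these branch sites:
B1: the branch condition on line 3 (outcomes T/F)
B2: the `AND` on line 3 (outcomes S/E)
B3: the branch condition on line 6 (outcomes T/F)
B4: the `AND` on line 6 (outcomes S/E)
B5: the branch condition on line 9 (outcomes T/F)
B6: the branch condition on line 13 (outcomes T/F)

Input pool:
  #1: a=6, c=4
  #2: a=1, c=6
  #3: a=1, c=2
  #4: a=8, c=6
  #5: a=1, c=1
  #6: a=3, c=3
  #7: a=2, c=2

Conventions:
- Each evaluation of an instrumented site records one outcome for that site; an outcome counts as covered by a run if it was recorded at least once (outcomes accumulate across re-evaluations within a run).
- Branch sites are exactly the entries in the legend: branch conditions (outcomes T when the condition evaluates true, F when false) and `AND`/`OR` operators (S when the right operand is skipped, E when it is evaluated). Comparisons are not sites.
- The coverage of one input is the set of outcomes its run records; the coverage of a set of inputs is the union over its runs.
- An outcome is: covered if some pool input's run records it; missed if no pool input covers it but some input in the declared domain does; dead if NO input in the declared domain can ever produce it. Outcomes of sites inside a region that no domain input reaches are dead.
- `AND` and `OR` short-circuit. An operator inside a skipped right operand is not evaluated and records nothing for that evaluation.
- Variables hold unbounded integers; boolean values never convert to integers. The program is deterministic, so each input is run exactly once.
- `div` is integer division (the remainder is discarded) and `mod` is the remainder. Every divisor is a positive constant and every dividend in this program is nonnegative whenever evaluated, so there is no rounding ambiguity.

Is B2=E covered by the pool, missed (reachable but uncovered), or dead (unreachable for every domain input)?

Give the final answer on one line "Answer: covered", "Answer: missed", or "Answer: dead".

no pool input records B2=E
checking all 117 inputs in the declared domain: B2=E is never recorded -> dead

Answer: dead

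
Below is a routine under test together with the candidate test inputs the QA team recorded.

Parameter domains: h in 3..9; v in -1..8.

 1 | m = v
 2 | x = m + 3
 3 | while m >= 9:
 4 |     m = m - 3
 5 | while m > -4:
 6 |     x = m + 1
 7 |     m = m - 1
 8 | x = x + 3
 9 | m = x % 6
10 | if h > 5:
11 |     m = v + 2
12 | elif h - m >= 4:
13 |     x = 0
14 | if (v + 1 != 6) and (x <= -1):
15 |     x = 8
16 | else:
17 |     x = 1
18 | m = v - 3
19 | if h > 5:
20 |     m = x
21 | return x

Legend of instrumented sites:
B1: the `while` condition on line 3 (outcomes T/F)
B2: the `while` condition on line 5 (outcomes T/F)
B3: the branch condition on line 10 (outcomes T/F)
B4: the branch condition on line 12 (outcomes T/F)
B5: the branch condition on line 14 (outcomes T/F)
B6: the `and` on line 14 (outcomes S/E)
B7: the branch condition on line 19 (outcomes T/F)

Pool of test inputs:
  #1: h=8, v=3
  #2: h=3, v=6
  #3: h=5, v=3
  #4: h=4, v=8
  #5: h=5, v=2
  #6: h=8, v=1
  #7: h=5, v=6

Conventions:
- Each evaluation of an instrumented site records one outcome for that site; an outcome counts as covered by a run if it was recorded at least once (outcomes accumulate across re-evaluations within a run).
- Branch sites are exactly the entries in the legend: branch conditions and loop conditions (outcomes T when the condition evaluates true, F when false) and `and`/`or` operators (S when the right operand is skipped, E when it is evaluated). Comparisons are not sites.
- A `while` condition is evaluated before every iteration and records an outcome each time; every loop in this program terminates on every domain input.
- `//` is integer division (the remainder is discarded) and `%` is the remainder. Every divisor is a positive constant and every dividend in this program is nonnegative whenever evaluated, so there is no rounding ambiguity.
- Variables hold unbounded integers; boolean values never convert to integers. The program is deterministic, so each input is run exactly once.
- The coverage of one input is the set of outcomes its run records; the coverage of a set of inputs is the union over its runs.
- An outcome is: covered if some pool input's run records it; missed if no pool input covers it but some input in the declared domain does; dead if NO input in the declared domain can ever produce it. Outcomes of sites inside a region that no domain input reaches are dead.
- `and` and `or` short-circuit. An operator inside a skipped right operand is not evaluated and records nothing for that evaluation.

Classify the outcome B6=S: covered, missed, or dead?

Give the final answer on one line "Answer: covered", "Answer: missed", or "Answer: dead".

no pool input records B6=S
but domain input (h=3, v=5) does record it -> reachable, so missed

Answer: missed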